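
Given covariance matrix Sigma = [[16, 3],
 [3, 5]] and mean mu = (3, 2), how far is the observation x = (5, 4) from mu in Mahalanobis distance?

Step 1 — centre the observation: (x - mu) = (2, 2).

Step 2 — invert Sigma. det(Sigma) = 16·5 - (3)² = 71.
  Sigma^{-1} = (1/det) · [[d, -b], [-b, a]] = [[0.0704, -0.0423],
 [-0.0423, 0.2254]].

Step 3 — form the quadratic (x - mu)^T · Sigma^{-1} · (x - mu):
  Sigma^{-1} · (x - mu) = (0.0563, 0.3662).
  (x - mu)^T · [Sigma^{-1} · (x - mu)] = (2)·(0.0563) + (2)·(0.3662) = 0.8451.

Step 4 — take square root: d = √(0.8451) ≈ 0.9193.

d(x, mu) = √(0.8451) ≈ 0.9193


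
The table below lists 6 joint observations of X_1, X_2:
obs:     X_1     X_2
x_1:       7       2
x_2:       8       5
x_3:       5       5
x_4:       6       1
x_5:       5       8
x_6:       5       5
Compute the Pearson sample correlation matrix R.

Step 1 — column means:
  mean(X_1) = (7 + 8 + 5 + 6 + 5 + 5) / 6 = 36/6 = 6
  mean(X_2) = (2 + 5 + 5 + 1 + 8 + 5) / 6 = 26/6 = 4.3333

Step 2 — sample variances and covariances s[i,j] = (1/(n-1)) · Σ_k (x_{k,i} - mean_i) · (x_{k,j} - mean_j), with n-1 = 5:
  s[X_1,X_1] = ((1)·(1) + (2)·(2) + (-1)·(-1) + (0)·(0) + (-1)·(-1) + (-1)·(-1)) / 5 = 8/5 = 1.6
  s[X_1,X_2] = ((1)·(-2.3333) + (2)·(0.6667) + (-1)·(0.6667) + (0)·(-3.3333) + (-1)·(3.6667) + (-1)·(0.6667)) / 5 = -6/5 = -1.2
  s[X_2,X_2] = ((-2.3333)·(-2.3333) + (0.6667)·(0.6667) + (0.6667)·(0.6667) + (-3.3333)·(-3.3333) + (3.6667)·(3.6667) + (0.6667)·(0.6667)) / 5 = 31.3333/5 = 6.2667
  Sample standard deviations s_i = √(s[i,i]):
  s(X_1) = √(1.6) = 1.2649
  s(X_2) = √(6.2667) = 2.5033

Step 3 — r_{ij} = s_{ij} / (s_i · s_j):
  r[X_1,X_1] = 1 (diagonal).
  r[X_1,X_2] = -1.2 / (1.2649 · 2.5033) = -1.2 / 3.1665 = -0.379
  r[X_2,X_2] = 1 (diagonal).

R is symmetric with unit diagonal. Assembling:

R = [[1, -0.379],
 [-0.379, 1]]


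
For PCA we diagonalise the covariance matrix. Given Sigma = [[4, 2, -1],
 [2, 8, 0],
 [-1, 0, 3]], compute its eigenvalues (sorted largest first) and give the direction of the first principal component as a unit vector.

Step 1 — characteristic polynomial p(λ) = det(λI - Sigma) = λ³ - tr·λ² + c_1·λ - det, where tr = trace, c_1 = sum of the principal 2×2 minors, det = det(Sigma):
  tr = 4 + 8 + 3 = 15,
  c_1 = (4·8 - (2)²) + (4·3 - (-1)²) + (8·3 - (0)²) = 28 + 11 + 24 = 63,
  det = 4·(8·3 - (0)²) - (2)·((2)·3 - (0)·(-1)) + (-1)·((2)·(0) - 8·(-1)) = 4·(24) - (2)·(6) + (-1)·(8) = 76.
  So p(λ) = λ³ - 15λ² + 63λ - 76.
Step 2 — look for an integer root (rational root theorem: any rational root is an integer divisor of 76). Testing λ = 4:
  p(4) = 64 - 240 + 252 - 76 = 0  ✓
  Dividing out (λ - 4): p(λ) = (λ - 4)(λ² - 11λ + 19).
Step 3 — remaining eigenvalues from the quadratic λ² - 11λ + 19 = 0:
  Δ = 11² - 4·19 = 121 - 76 = 45,  λ = (11 ± √45)/2 = (11 ± 6.7082)/2 ≈ 8.8541 or 2.1459.
  Sorted: λ_1 = 8.8541,  λ_2 = 4,  λ_3 = 2.1459  (check: sum = 15 = tr ✓).

Step 4 — unit eigenvector for λ_1 ≈ 8.8541: v spans the null space of (Sigma - λ_1 I), whose rows are
  r_1 = (-4.8541, 2, -1),  r_2 = (2, -0.8541, 0),  r_3 = (-1, 0, -5.8541).
  v is orthogonal to every row, so take v ∝ r_1 × r_3 = ((2)·(-5.8541) - (-1)·(0), (-1)·(-1) - (-4.8541)·(-5.8541), (-4.8541)·(0) - (2)·(-1)) ≈ (-11.7082, -27.4164, 2).
  Rescale (multiply by -1 so the first nonzero entry is positive): u = (11.7082, 27.4164, -2).
  ||u|| = √((11.7082)² + (27.4164)² + (-2)²) = √(892.7415) ≈ 29.8788,  v_1 = u/||u|| ≈ (0.3919, 0.9176, -0.0669) (||v_1|| = 1).

λ_1 = 8.8541,  λ_2 = 4,  λ_3 = 2.1459;  v_1 ≈ (0.3919, 0.9176, -0.0669)


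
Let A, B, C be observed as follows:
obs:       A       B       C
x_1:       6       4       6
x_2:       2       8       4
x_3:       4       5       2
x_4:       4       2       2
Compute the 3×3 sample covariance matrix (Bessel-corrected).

Step 1 — column means:
  mean(A) = (6 + 2 + 4 + 4) / 4 = 16/4 = 4
  mean(B) = (4 + 8 + 5 + 2) / 4 = 19/4 = 4.75
  mean(C) = (6 + 4 + 2 + 2) / 4 = 14/4 = 3.5

Step 2 — sample covariance S[i,j] = (1/(n-1)) · Σ_k (x_{k,i} - mean_i) · (x_{k,j} - mean_j), with n-1 = 3.
  S[A,A] = ((2)·(2) + (-2)·(-2) + (0)·(0) + (0)·(0)) / 3 = 8/3 = 2.6667
  S[A,B] = ((2)·(-0.75) + (-2)·(3.25) + (0)·(0.25) + (0)·(-2.75)) / 3 = -8/3 = -2.6667
  S[A,C] = ((2)·(2.5) + (-2)·(0.5) + (0)·(-1.5) + (0)·(-1.5)) / 3 = 4/3 = 1.3333
  S[B,B] = ((-0.75)·(-0.75) + (3.25)·(3.25) + (0.25)·(0.25) + (-2.75)·(-2.75)) / 3 = 18.75/3 = 6.25
  S[B,C] = ((-0.75)·(2.5) + (3.25)·(0.5) + (0.25)·(-1.5) + (-2.75)·(-1.5)) / 3 = 3.5/3 = 1.1667
  S[C,C] = ((2.5)·(2.5) + (0.5)·(0.5) + (-1.5)·(-1.5) + (-1.5)·(-1.5)) / 3 = 11/3 = 3.6667

S is symmetric (S[j,i] = S[i,j]). Assembling:

S = [[2.6667, -2.6667, 1.3333],
 [-2.6667, 6.25, 1.1667],
 [1.3333, 1.1667, 3.6667]]


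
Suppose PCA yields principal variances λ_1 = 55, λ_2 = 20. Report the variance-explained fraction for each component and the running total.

Step 1 — total variance = trace(Sigma) = Σ λ_i = 55 + 20 = 75.

Step 2 — fraction explained by component i = λ_i / Σ λ:
  PC1: 55/75 = 0.7333
  PC2: 20/75 = 0.2667

Step 3 — cumulative fraction after k components = (λ_1 + ... + λ_k) / Σ λ:
  k = 1: 55/75 = 0.7333
  k = 2: (55 + 20)/75 = 75/75 = 1

Summary (fraction, with percent):

explained: PC1 0.7333 (73.33%), PC2 0.2667 (26.67%);  cumulative: 0.7333, 1


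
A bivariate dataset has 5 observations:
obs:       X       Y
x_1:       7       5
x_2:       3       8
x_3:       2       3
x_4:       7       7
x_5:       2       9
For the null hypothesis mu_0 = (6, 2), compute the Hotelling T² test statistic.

Step 1 — sample mean vector:
  mean(X) = (7 + 3 + 2 + 7 + 2) / 5 = 21/5 = 4.2
  mean(Y) = (5 + 8 + 3 + 7 + 9) / 5 = 32/5 = 6.4
  x̄ = (4.2, 6.4),  deviation x̄ - mu_0 = (4.2, 6.4) - (6, 2) = (-1.8, 4.4).

Step 2 — sample covariance matrix, S[i,j] = (1/(n-1)) · Σ_k (x_{k,i} - mean_i) · (x_{k,j} - mean_j), divisor n-1 = 4:
  S[X,X] = ((2.8)·(2.8) + (-1.2)·(-1.2) + (-2.2)·(-2.2) + (2.8)·(2.8) + (-2.2)·(-2.2)) / 4 = 26.8/4 = 6.7
  S[X,Y] = ((2.8)·(-1.4) + (-1.2)·(1.6) + (-2.2)·(-3.4) + (2.8)·(0.6) + (-2.2)·(2.6)) / 4 = -2.4/4 = -0.6
  S[Y,Y] = ((-1.4)·(-1.4) + (1.6)·(1.6) + (-3.4)·(-3.4) + (0.6)·(0.6) + (2.6)·(2.6)) / 4 = 23.2/4 = 5.8
  S = [[6.7, -0.6],
 [-0.6, 5.8]].

Step 3 — invert S. det(S) = 6.7·5.8 - (-0.6)² = 38.5.
  S^{-1} = (1/det) · [[d, -b], [-b, a]] = [[0.1506, 0.0156],
 [0.0156, 0.174]].

Step 4 — quadratic form (x̄ - mu_0)^T · S^{-1} · (x̄ - mu_0):
  S^{-1} · (x̄ - mu_0) = (-0.2026, 0.7377),
  (x̄ - mu_0)^T · [...] = (-1.8)·(-0.2026) + (4.4)·(0.7377) = 3.6104.

Step 5 — scale by n: T² = 5 · 3.6104 = 18.0519.

T² ≈ 18.0519


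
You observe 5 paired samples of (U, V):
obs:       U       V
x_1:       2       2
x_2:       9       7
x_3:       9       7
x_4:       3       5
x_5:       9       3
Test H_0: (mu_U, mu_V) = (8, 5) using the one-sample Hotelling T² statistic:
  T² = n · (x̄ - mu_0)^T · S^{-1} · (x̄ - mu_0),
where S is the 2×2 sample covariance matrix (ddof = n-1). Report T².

Step 1 — sample mean vector:
  mean(U) = (2 + 9 + 9 + 3 + 9) / 5 = 32/5 = 6.4
  mean(V) = (2 + 7 + 7 + 5 + 3) / 5 = 24/5 = 4.8
  x̄ = (6.4, 4.8),  deviation x̄ - mu_0 = (6.4, 4.8) - (8, 5) = (-1.6, -0.2).

Step 2 — sample covariance matrix, S[i,j] = (1/(n-1)) · Σ_k (x_{k,i} - mean_i) · (x_{k,j} - mean_j), divisor n-1 = 4:
  S[U,U] = ((-4.4)·(-4.4) + (2.6)·(2.6) + (2.6)·(2.6) + (-3.4)·(-3.4) + (2.6)·(2.6)) / 4 = 51.2/4 = 12.8
  S[U,V] = ((-4.4)·(-2.8) + (2.6)·(2.2) + (2.6)·(2.2) + (-3.4)·(0.2) + (2.6)·(-1.8)) / 4 = 18.4/4 = 4.6
  S[V,V] = ((-2.8)·(-2.8) + (2.2)·(2.2) + (2.2)·(2.2) + (0.2)·(0.2) + (-1.8)·(-1.8)) / 4 = 20.8/4 = 5.2
  S = [[12.8, 4.6],
 [4.6, 5.2]].

Step 3 — invert S. det(S) = 12.8·5.2 - (4.6)² = 45.4.
  S^{-1} = (1/det) · [[d, -b], [-b, a]] = [[0.1145, -0.1013],
 [-0.1013, 0.2819]].

Step 4 — quadratic form (x̄ - mu_0)^T · S^{-1} · (x̄ - mu_0):
  S^{-1} · (x̄ - mu_0) = (-0.163, 0.1057),
  (x̄ - mu_0)^T · [...] = (-1.6)·(-0.163) + (-0.2)·(0.1057) = 0.2396.

Step 5 — scale by n: T² = 5 · 0.2396 = 1.1982.

T² ≈ 1.1982


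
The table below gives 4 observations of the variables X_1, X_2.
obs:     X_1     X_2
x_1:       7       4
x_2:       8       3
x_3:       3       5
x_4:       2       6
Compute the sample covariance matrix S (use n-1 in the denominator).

Step 1 — column means:
  mean(X_1) = (7 + 8 + 3 + 2) / 4 = 20/4 = 5
  mean(X_2) = (4 + 3 + 5 + 6) / 4 = 18/4 = 4.5

Step 2 — sample covariance S[i,j] = (1/(n-1)) · Σ_k (x_{k,i} - mean_i) · (x_{k,j} - mean_j), with n-1 = 3.
  S[X_1,X_1] = ((2)·(2) + (3)·(3) + (-2)·(-2) + (-3)·(-3)) / 3 = 26/3 = 8.6667
  S[X_1,X_2] = ((2)·(-0.5) + (3)·(-1.5) + (-2)·(0.5) + (-3)·(1.5)) / 3 = -11/3 = -3.6667
  S[X_2,X_2] = ((-0.5)·(-0.5) + (-1.5)·(-1.5) + (0.5)·(0.5) + (1.5)·(1.5)) / 3 = 5/3 = 1.6667

S is symmetric (S[j,i] = S[i,j]). Assembling:

S = [[8.6667, -3.6667],
 [-3.6667, 1.6667]]


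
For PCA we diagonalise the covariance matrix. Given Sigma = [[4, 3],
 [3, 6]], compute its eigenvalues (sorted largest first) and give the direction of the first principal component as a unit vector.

Step 1 — characteristic polynomial of 2×2 Sigma:
  det(Sigma - λI) = λ² - trace · λ + det = 0.
  trace = 4 + 6 = 10, det = 4·6 - (3)² = 15.
Step 2 — discriminant:
  Δ = trace² - 4·det = 100 - 60 = 40.
Step 3 — eigenvalues:
  λ = (trace ± √Δ)/2 = (10 ± 6.3246)/2,
  λ_1 = 8.1623,  λ_2 = 1.8377.

Step 4 — unit eigenvector for λ_1: solve (Sigma - λ_1 I)v = 0. First row:
  (4 - 8.1623)·v_x + (3)·v_y = 0, i.e. (-4.1623)·v_x + (3)·v_y = 0,
  so v ∝ (b, λ_1 - a) = (3, 4.1623) = u.
  ||u|| = √((3)² + (4.1623)²) = √(26.3246) ≈ 5.1307,
  v_1 = u/||u|| ≈ (0.5847, 0.8112) (||v_1|| = 1).

λ_1 = 8.1623,  λ_2 = 1.8377;  v_1 ≈ (0.5847, 0.8112)


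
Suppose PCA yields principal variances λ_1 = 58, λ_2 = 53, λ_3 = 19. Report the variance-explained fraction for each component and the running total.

Step 1 — total variance = trace(Sigma) = Σ λ_i = 58 + 53 + 19 = 130.

Step 2 — fraction explained by component i = λ_i / Σ λ:
  PC1: 58/130 = 0.4462
  PC2: 53/130 = 0.4077
  PC3: 19/130 = 0.1462

Step 3 — cumulative fraction after k components = (λ_1 + ... + λ_k) / Σ λ:
  k = 1: 58/130 = 0.4462
  k = 2: (58 + 53)/130 = 111/130 = 0.8538
  k = 3: (58 + 53 + 19)/130 = 130/130 = 1

Summary (fraction, with percent):

explained: PC1 0.4462 (44.62%), PC2 0.4077 (40.77%), PC3 0.1462 (14.62%);  cumulative: 0.4462, 0.8538, 1


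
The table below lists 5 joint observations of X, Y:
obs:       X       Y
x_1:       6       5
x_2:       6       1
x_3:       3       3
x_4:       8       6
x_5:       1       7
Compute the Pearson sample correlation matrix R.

Step 1 — column means:
  mean(X) = (6 + 6 + 3 + 8 + 1) / 5 = 24/5 = 4.8
  mean(Y) = (5 + 1 + 3 + 6 + 7) / 5 = 22/5 = 4.4

Step 2 — sample variances and covariances s[i,j] = (1/(n-1)) · Σ_k (x_{k,i} - mean_i) · (x_{k,j} - mean_j), with n-1 = 4:
  s[X,X] = ((1.2)·(1.2) + (1.2)·(1.2) + (-1.8)·(-1.8) + (3.2)·(3.2) + (-3.8)·(-3.8)) / 4 = 30.8/4 = 7.7
  s[X,Y] = ((1.2)·(0.6) + (1.2)·(-3.4) + (-1.8)·(-1.4) + (3.2)·(1.6) + (-3.8)·(2.6)) / 4 = -5.6/4 = -1.4
  s[Y,Y] = ((0.6)·(0.6) + (-3.4)·(-3.4) + (-1.4)·(-1.4) + (1.6)·(1.6) + (2.6)·(2.6)) / 4 = 23.2/4 = 5.8
  Sample standard deviations s_i = √(s[i,i]):
  s(X) = √(7.7) = 2.7749
  s(Y) = √(5.8) = 2.4083

Step 3 — r_{ij} = s_{ij} / (s_i · s_j):
  r[X,X] = 1 (diagonal).
  r[X,Y] = -1.4 / (2.7749 · 2.4083) = -1.4 / 6.6828 = -0.2095
  r[Y,Y] = 1 (diagonal).

R is symmetric with unit diagonal. Assembling:

R = [[1, -0.2095],
 [-0.2095, 1]]


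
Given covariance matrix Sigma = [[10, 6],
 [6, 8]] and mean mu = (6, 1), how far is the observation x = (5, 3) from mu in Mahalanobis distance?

Step 1 — centre the observation: (x - mu) = (-1, 2).

Step 2 — invert Sigma. det(Sigma) = 10·8 - (6)² = 44.
  Sigma^{-1} = (1/det) · [[d, -b], [-b, a]] = [[0.1818, -0.1364],
 [-0.1364, 0.2273]].

Step 3 — form the quadratic (x - mu)^T · Sigma^{-1} · (x - mu):
  Sigma^{-1} · (x - mu) = (-0.4545, 0.5909).
  (x - mu)^T · [Sigma^{-1} · (x - mu)] = (-1)·(-0.4545) + (2)·(0.5909) = 1.6364.

Step 4 — take square root: d = √(1.6364) ≈ 1.2792.

d(x, mu) = √(1.6364) ≈ 1.2792


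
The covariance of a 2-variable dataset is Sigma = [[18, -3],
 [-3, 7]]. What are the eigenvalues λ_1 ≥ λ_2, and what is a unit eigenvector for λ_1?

Step 1 — characteristic polynomial of 2×2 Sigma:
  det(Sigma - λI) = λ² - trace · λ + det = 0.
  trace = 18 + 7 = 25, det = 18·7 - (-3)² = 117.
Step 2 — discriminant:
  Δ = trace² - 4·det = 625 - 468 = 157.
Step 3 — eigenvalues:
  λ = (trace ± √Δ)/2 = (25 ± 12.53)/2,
  λ_1 = 18.765,  λ_2 = 6.235.

Step 4 — unit eigenvector for λ_1: solve (Sigma - λ_1 I)v = 0. First row:
  (18 - 18.765)·v_x + (-3)·v_y = 0, i.e. (-0.765)·v_x + (-3)·v_y = 0,
  so v ∝ (b, λ_1 - a) = (-3, 0.765); multiply by -1 so the first entry is positive: u = (3, -0.765).
  ||u|| = √((3)² + (-0.765)²) = √(9.5852) ≈ 3.096,
  v_1 = u/||u|| ≈ (0.969, -0.2471) (||v_1|| = 1).

λ_1 = 18.765,  λ_2 = 6.235;  v_1 ≈ (0.969, -0.2471)


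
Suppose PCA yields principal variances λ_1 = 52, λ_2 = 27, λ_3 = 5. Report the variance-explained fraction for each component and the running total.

Step 1 — total variance = trace(Sigma) = Σ λ_i = 52 + 27 + 5 = 84.

Step 2 — fraction explained by component i = λ_i / Σ λ:
  PC1: 52/84 = 0.619
  PC2: 27/84 = 0.3214
  PC3: 5/84 = 0.0595

Step 3 — cumulative fraction after k components = (λ_1 + ... + λ_k) / Σ λ:
  k = 1: 52/84 = 0.619
  k = 2: (52 + 27)/84 = 79/84 = 0.9405
  k = 3: (52 + 27 + 5)/84 = 84/84 = 1

Summary (fraction, with percent):

explained: PC1 0.619 (61.9%), PC2 0.3214 (32.14%), PC3 0.0595 (5.95%);  cumulative: 0.619, 0.9405, 1


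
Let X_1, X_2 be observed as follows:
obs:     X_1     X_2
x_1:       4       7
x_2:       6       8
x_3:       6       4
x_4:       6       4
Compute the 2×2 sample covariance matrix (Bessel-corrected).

Step 1 — column means:
  mean(X_1) = (4 + 6 + 6 + 6) / 4 = 22/4 = 5.5
  mean(X_2) = (7 + 8 + 4 + 4) / 4 = 23/4 = 5.75

Step 2 — sample covariance S[i,j] = (1/(n-1)) · Σ_k (x_{k,i} - mean_i) · (x_{k,j} - mean_j), with n-1 = 3.
  S[X_1,X_1] = ((-1.5)·(-1.5) + (0.5)·(0.5) + (0.5)·(0.5) + (0.5)·(0.5)) / 3 = 3/3 = 1
  S[X_1,X_2] = ((-1.5)·(1.25) + (0.5)·(2.25) + (0.5)·(-1.75) + (0.5)·(-1.75)) / 3 = -2.5/3 = -0.8333
  S[X_2,X_2] = ((1.25)·(1.25) + (2.25)·(2.25) + (-1.75)·(-1.75) + (-1.75)·(-1.75)) / 3 = 12.75/3 = 4.25

S is symmetric (S[j,i] = S[i,j]). Assembling:

S = [[1, -0.8333],
 [-0.8333, 4.25]]


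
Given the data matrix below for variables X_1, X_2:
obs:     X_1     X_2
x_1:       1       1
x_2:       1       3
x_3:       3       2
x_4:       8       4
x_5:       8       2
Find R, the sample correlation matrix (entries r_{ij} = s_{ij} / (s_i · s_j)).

Step 1 — column means:
  mean(X_1) = (1 + 1 + 3 + 8 + 8) / 5 = 21/5 = 4.2
  mean(X_2) = (1 + 3 + 2 + 4 + 2) / 5 = 12/5 = 2.4

Step 2 — sample variances and covariances s[i,j] = (1/(n-1)) · Σ_k (x_{k,i} - mean_i) · (x_{k,j} - mean_j), with n-1 = 4:
  s[X_1,X_1] = ((-3.2)·(-3.2) + (-3.2)·(-3.2) + (-1.2)·(-1.2) + (3.8)·(3.8) + (3.8)·(3.8)) / 4 = 50.8/4 = 12.7
  s[X_1,X_2] = ((-3.2)·(-1.4) + (-3.2)·(0.6) + (-1.2)·(-0.4) + (3.8)·(1.6) + (3.8)·(-0.4)) / 4 = 7.6/4 = 1.9
  s[X_2,X_2] = ((-1.4)·(-1.4) + (0.6)·(0.6) + (-0.4)·(-0.4) + (1.6)·(1.6) + (-0.4)·(-0.4)) / 4 = 5.2/4 = 1.3
  Sample standard deviations s_i = √(s[i,i]):
  s(X_1) = √(12.7) = 3.5637
  s(X_2) = √(1.3) = 1.1402

Step 3 — r_{ij} = s_{ij} / (s_i · s_j):
  r[X_1,X_1] = 1 (diagonal).
  r[X_1,X_2] = 1.9 / (3.5637 · 1.1402) = 1.9 / 4.0632 = 0.4676
  r[X_2,X_2] = 1 (diagonal).

R is symmetric with unit diagonal. Assembling:

R = [[1, 0.4676],
 [0.4676, 1]]


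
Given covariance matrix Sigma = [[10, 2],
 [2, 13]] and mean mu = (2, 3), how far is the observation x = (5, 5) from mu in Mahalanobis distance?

Step 1 — centre the observation: (x - mu) = (3, 2).

Step 2 — invert Sigma. det(Sigma) = 10·13 - (2)² = 126.
  Sigma^{-1} = (1/det) · [[d, -b], [-b, a]] = [[0.1032, -0.0159],
 [-0.0159, 0.0794]].

Step 3 — form the quadratic (x - mu)^T · Sigma^{-1} · (x - mu):
  Sigma^{-1} · (x - mu) = (0.2778, 0.1111).
  (x - mu)^T · [Sigma^{-1} · (x - mu)] = (3)·(0.2778) + (2)·(0.1111) = 1.0556.

Step 4 — take square root: d = √(1.0556) ≈ 1.0274.

d(x, mu) = √(1.0556) ≈ 1.0274


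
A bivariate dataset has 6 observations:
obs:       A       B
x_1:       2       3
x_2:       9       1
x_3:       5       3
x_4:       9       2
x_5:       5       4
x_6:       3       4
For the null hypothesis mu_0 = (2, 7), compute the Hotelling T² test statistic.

Step 1 — sample mean vector:
  mean(A) = (2 + 9 + 5 + 9 + 5 + 3) / 6 = 33/6 = 5.5
  mean(B) = (3 + 1 + 3 + 2 + 4 + 4) / 6 = 17/6 = 2.8333
  x̄ = (5.5, 2.8333),  deviation x̄ - mu_0 = (5.5, 2.8333) - (2, 7) = (3.5, -4.1667).

Step 2 — sample covariance matrix, S[i,j] = (1/(n-1)) · Σ_k (x_{k,i} - mean_i) · (x_{k,j} - mean_j), divisor n-1 = 5:
  S[A,A] = ((-3.5)·(-3.5) + (3.5)·(3.5) + (-0.5)·(-0.5) + (3.5)·(3.5) + (-0.5)·(-0.5) + (-2.5)·(-2.5)) / 5 = 43.5/5 = 8.7
  S[A,B] = ((-3.5)·(0.1667) + (3.5)·(-1.8333) + (-0.5)·(0.1667) + (3.5)·(-0.8333) + (-0.5)·(1.1667) + (-2.5)·(1.1667)) / 5 = -13.5/5 = -2.7
  S[B,B] = ((0.1667)·(0.1667) + (-1.8333)·(-1.8333) + (0.1667)·(0.1667) + (-0.8333)·(-0.8333) + (1.1667)·(1.1667) + (1.1667)·(1.1667)) / 5 = 6.8333/5 = 1.3667
  S = [[8.7, -2.7],
 [-2.7, 1.3667]].

Step 3 — invert S. det(S) = 8.7·1.3667 - (-2.7)² = 4.6.
  S^{-1} = (1/det) · [[d, -b], [-b, a]] = [[0.2971, 0.587],
 [0.587, 1.8913]].

Step 4 — quadratic form (x̄ - mu_0)^T · S^{-1} · (x̄ - mu_0):
  S^{-1} · (x̄ - mu_0) = (-1.4058, -5.8261),
  (x̄ - mu_0)^T · [...] = (3.5)·(-1.4058) + (-4.1667)·(-5.8261) = 19.3551.

Step 5 — scale by n: T² = 6 · 19.3551 = 116.1304.

T² ≈ 116.1304


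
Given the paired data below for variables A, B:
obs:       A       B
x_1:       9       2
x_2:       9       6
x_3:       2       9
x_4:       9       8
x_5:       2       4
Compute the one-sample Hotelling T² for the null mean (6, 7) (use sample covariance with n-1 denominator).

Step 1 — sample mean vector:
  mean(A) = (9 + 9 + 2 + 9 + 2) / 5 = 31/5 = 6.2
  mean(B) = (2 + 6 + 9 + 8 + 4) / 5 = 29/5 = 5.8
  x̄ = (6.2, 5.8),  deviation x̄ - mu_0 = (6.2, 5.8) - (6, 7) = (0.2, -1.2).

Step 2 — sample covariance matrix, S[i,j] = (1/(n-1)) · Σ_k (x_{k,i} - mean_i) · (x_{k,j} - mean_j), divisor n-1 = 4:
  S[A,A] = ((2.8)·(2.8) + (2.8)·(2.8) + (-4.2)·(-4.2) + (2.8)·(2.8) + (-4.2)·(-4.2)) / 4 = 58.8/4 = 14.7
  S[A,B] = ((2.8)·(-3.8) + (2.8)·(0.2) + (-4.2)·(3.2) + (2.8)·(2.2) + (-4.2)·(-1.8)) / 4 = -9.8/4 = -2.45
  S[B,B] = ((-3.8)·(-3.8) + (0.2)·(0.2) + (3.2)·(3.2) + (2.2)·(2.2) + (-1.8)·(-1.8)) / 4 = 32.8/4 = 8.2
  S = [[14.7, -2.45],
 [-2.45, 8.2]].

Step 3 — invert S. det(S) = 14.7·8.2 - (-2.45)² = 114.5375.
  S^{-1} = (1/det) · [[d, -b], [-b, a]] = [[0.0716, 0.0214],
 [0.0214, 0.1283]].

Step 4 — quadratic form (x̄ - mu_0)^T · S^{-1} · (x̄ - mu_0):
  S^{-1} · (x̄ - mu_0) = (-0.0113, -0.1497),
  (x̄ - mu_0)^T · [...] = (0.2)·(-0.0113) + (-1.2)·(-0.1497) = 0.1774.

Step 5 — scale by n: T² = 5 · 0.1774 = 0.887.

T² ≈ 0.887


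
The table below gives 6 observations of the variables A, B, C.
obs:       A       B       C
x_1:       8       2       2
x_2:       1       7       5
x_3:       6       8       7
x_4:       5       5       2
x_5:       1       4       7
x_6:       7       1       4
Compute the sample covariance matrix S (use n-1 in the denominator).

Step 1 — column means:
  mean(A) = (8 + 1 + 6 + 5 + 1 + 7) / 6 = 28/6 = 4.6667
  mean(B) = (2 + 7 + 8 + 5 + 4 + 1) / 6 = 27/6 = 4.5
  mean(C) = (2 + 5 + 7 + 2 + 7 + 4) / 6 = 27/6 = 4.5

Step 2 — sample covariance S[i,j] = (1/(n-1)) · Σ_k (x_{k,i} - mean_i) · (x_{k,j} - mean_j), with n-1 = 5.
  S[A,A] = ((3.3333)·(3.3333) + (-3.6667)·(-3.6667) + (1.3333)·(1.3333) + (0.3333)·(0.3333) + (-3.6667)·(-3.6667) + (2.3333)·(2.3333)) / 5 = 45.3333/5 = 9.0667
  S[A,B] = ((3.3333)·(-2.5) + (-3.6667)·(2.5) + (1.3333)·(3.5) + (0.3333)·(0.5) + (-3.6667)·(-0.5) + (2.3333)·(-3.5)) / 5 = -19/5 = -3.8
  S[A,C] = ((3.3333)·(-2.5) + (-3.6667)·(0.5) + (1.3333)·(2.5) + (0.3333)·(-2.5) + (-3.6667)·(2.5) + (2.3333)·(-0.5)) / 5 = -18/5 = -3.6
  S[B,B] = ((-2.5)·(-2.5) + (2.5)·(2.5) + (3.5)·(3.5) + (0.5)·(0.5) + (-0.5)·(-0.5) + (-3.5)·(-3.5)) / 5 = 37.5/5 = 7.5
  S[B,C] = ((-2.5)·(-2.5) + (2.5)·(0.5) + (3.5)·(2.5) + (0.5)·(-2.5) + (-0.5)·(2.5) + (-3.5)·(-0.5)) / 5 = 15.5/5 = 3.1
  S[C,C] = ((-2.5)·(-2.5) + (0.5)·(0.5) + (2.5)·(2.5) + (-2.5)·(-2.5) + (2.5)·(2.5) + (-0.5)·(-0.5)) / 5 = 25.5/5 = 5.1

S is symmetric (S[j,i] = S[i,j]). Assembling:

S = [[9.0667, -3.8, -3.6],
 [-3.8, 7.5, 3.1],
 [-3.6, 3.1, 5.1]]


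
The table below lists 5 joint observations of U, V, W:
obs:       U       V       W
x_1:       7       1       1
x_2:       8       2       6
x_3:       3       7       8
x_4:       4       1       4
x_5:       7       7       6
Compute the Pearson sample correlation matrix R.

Step 1 — column means:
  mean(U) = (7 + 8 + 3 + 4 + 7) / 5 = 29/5 = 5.8
  mean(V) = (1 + 2 + 7 + 1 + 7) / 5 = 18/5 = 3.6
  mean(W) = (1 + 6 + 8 + 4 + 6) / 5 = 25/5 = 5

Step 2 — sample variances and covariances s[i,j] = (1/(n-1)) · Σ_k (x_{k,i} - mean_i) · (x_{k,j} - mean_j), with n-1 = 4:
  s[U,U] = ((1.2)·(1.2) + (2.2)·(2.2) + (-2.8)·(-2.8) + (-1.8)·(-1.8) + (1.2)·(1.2)) / 4 = 18.8/4 = 4.7
  s[U,V] = ((1.2)·(-2.6) + (2.2)·(-1.6) + (-2.8)·(3.4) + (-1.8)·(-2.6) + (1.2)·(3.4)) / 4 = -7.4/4 = -1.85
  s[U,W] = ((1.2)·(-4) + (2.2)·(1) + (-2.8)·(3) + (-1.8)·(-1) + (1.2)·(1)) / 4 = -8/4 = -2
  s[V,V] = ((-2.6)·(-2.6) + (-1.6)·(-1.6) + (3.4)·(3.4) + (-2.6)·(-2.6) + (3.4)·(3.4)) / 4 = 39.2/4 = 9.8
  s[V,W] = ((-2.6)·(-4) + (-1.6)·(1) + (3.4)·(3) + (-2.6)·(-1) + (3.4)·(1)) / 4 = 25/4 = 6.25
  s[W,W] = ((-4)·(-4) + (1)·(1) + (3)·(3) + (-1)·(-1) + (1)·(1)) / 4 = 28/4 = 7
  Sample standard deviations s_i = √(s[i,i]):
  s(U) = √(4.7) = 2.1679
  s(V) = √(9.8) = 3.1305
  s(W) = √(7) = 2.6458

Step 3 — r_{ij} = s_{ij} / (s_i · s_j):
  r[U,U] = 1 (diagonal).
  r[U,V] = -1.85 / (2.1679 · 3.1305) = -1.85 / 6.7868 = -0.2726
  r[U,W] = -2 / (2.1679 · 2.6458) = -2 / 5.7359 = -0.3487
  r[V,V] = 1 (diagonal).
  r[V,W] = 6.25 / (3.1305 · 2.6458) = 6.25 / 8.2825 = 0.7546
  r[W,W] = 1 (diagonal).

R is symmetric with unit diagonal. Assembling:

R = [[1, -0.2726, -0.3487],
 [-0.2726, 1, 0.7546],
 [-0.3487, 0.7546, 1]]


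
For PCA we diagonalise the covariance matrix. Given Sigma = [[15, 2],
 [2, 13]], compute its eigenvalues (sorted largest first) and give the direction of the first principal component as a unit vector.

Step 1 — characteristic polynomial of 2×2 Sigma:
  det(Sigma - λI) = λ² - trace · λ + det = 0.
  trace = 15 + 13 = 28, det = 15·13 - (2)² = 191.
Step 2 — discriminant:
  Δ = trace² - 4·det = 784 - 764 = 20.
Step 3 — eigenvalues:
  λ = (trace ± √Δ)/2 = (28 ± 4.4721)/2,
  λ_1 = 16.2361,  λ_2 = 11.7639.

Step 4 — unit eigenvector for λ_1: solve (Sigma - λ_1 I)v = 0. First row:
  (15 - 16.2361)·v_x + (2)·v_y = 0, i.e. (-1.2361)·v_x + (2)·v_y = 0,
  so v ∝ (b, λ_1 - a) = (2, 1.2361) = u.
  ||u|| = √((2)² + (1.2361)²) = √(5.5279) ≈ 2.3511,
  v_1 = u/||u|| ≈ (0.8507, 0.5257) (||v_1|| = 1).

λ_1 = 16.2361,  λ_2 = 11.7639;  v_1 ≈ (0.8507, 0.5257)


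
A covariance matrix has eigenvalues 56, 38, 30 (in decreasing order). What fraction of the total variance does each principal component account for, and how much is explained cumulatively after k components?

Step 1 — total variance = trace(Sigma) = Σ λ_i = 56 + 38 + 30 = 124.

Step 2 — fraction explained by component i = λ_i / Σ λ:
  PC1: 56/124 = 0.4516
  PC2: 38/124 = 0.3065
  PC3: 30/124 = 0.2419

Step 3 — cumulative fraction after k components = (λ_1 + ... + λ_k) / Σ λ:
  k = 1: 56/124 = 0.4516
  k = 2: (56 + 38)/124 = 94/124 = 0.7581
  k = 3: (56 + 38 + 30)/124 = 124/124 = 1

Summary (fraction, with percent):

explained: PC1 0.4516 (45.16%), PC2 0.3065 (30.65%), PC3 0.2419 (24.19%);  cumulative: 0.4516, 0.7581, 1


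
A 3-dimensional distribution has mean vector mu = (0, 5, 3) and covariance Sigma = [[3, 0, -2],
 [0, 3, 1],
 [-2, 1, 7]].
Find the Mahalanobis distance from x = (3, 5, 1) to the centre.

Step 1 — centre the observation: (x - mu) = (3, 0, -2).

Step 2 — invert Sigma (cofactor / det for 3×3, or solve directly):
  Sigma^{-1} = [[0.4167, -0.0417, 0.125],
 [-0.0417, 0.3542, -0.0625],
 [0.125, -0.0625, 0.1875]].

Step 3 — form the quadratic (x - mu)^T · Sigma^{-1} · (x - mu):
  Sigma^{-1} · (x - mu) = (1, 0, 0).
  (x - mu)^T · [Sigma^{-1} · (x - mu)] = (3)·(1) + (0)·(0) + (-2)·(0) = 3.

Step 4 — take square root: d = √(3) ≈ 1.7321.

d(x, mu) = √(3) ≈ 1.7321


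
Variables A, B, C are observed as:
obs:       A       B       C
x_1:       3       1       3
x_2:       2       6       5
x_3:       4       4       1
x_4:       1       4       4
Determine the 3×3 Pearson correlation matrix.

Step 1 — column means:
  mean(A) = (3 + 2 + 4 + 1) / 4 = 10/4 = 2.5
  mean(B) = (1 + 6 + 4 + 4) / 4 = 15/4 = 3.75
  mean(C) = (3 + 5 + 1 + 4) / 4 = 13/4 = 3.25

Step 2 — sample variances and covariances s[i,j] = (1/(n-1)) · Σ_k (x_{k,i} - mean_i) · (x_{k,j} - mean_j), with n-1 = 3:
  s[A,A] = ((0.5)·(0.5) + (-0.5)·(-0.5) + (1.5)·(1.5) + (-1.5)·(-1.5)) / 3 = 5/3 = 1.6667
  s[A,B] = ((0.5)·(-2.75) + (-0.5)·(2.25) + (1.5)·(0.25) + (-1.5)·(0.25)) / 3 = -2.5/3 = -0.8333
  s[A,C] = ((0.5)·(-0.25) + (-0.5)·(1.75) + (1.5)·(-2.25) + (-1.5)·(0.75)) / 3 = -5.5/3 = -1.8333
  s[B,B] = ((-2.75)·(-2.75) + (2.25)·(2.25) + (0.25)·(0.25) + (0.25)·(0.25)) / 3 = 12.75/3 = 4.25
  s[B,C] = ((-2.75)·(-0.25) + (2.25)·(1.75) + (0.25)·(-2.25) + (0.25)·(0.75)) / 3 = 4.25/3 = 1.4167
  s[C,C] = ((-0.25)·(-0.25) + (1.75)·(1.75) + (-2.25)·(-2.25) + (0.75)·(0.75)) / 3 = 8.75/3 = 2.9167
  Sample standard deviations s_i = √(s[i,i]):
  s(A) = √(1.6667) = 1.291
  s(B) = √(4.25) = 2.0616
  s(C) = √(2.9167) = 1.7078

Step 3 — r_{ij} = s_{ij} / (s_i · s_j):
  r[A,A] = 1 (diagonal).
  r[A,B] = -0.8333 / (1.291 · 2.0616) = -0.8333 / 2.6615 = -0.3131
  r[A,C] = -1.8333 / (1.291 · 1.7078) = -1.8333 / 2.2048 = -0.8315
  r[B,B] = 1 (diagonal).
  r[B,C] = 1.4167 / (2.0616 · 1.7078) = 1.4167 / 3.5208 = 0.4024
  r[C,C] = 1 (diagonal).

R is symmetric with unit diagonal. Assembling:

R = [[1, -0.3131, -0.8315],
 [-0.3131, 1, 0.4024],
 [-0.8315, 0.4024, 1]]


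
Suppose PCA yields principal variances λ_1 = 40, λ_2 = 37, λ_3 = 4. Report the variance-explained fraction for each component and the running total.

Step 1 — total variance = trace(Sigma) = Σ λ_i = 40 + 37 + 4 = 81.

Step 2 — fraction explained by component i = λ_i / Σ λ:
  PC1: 40/81 = 0.4938
  PC2: 37/81 = 0.4568
  PC3: 4/81 = 0.0494

Step 3 — cumulative fraction after k components = (λ_1 + ... + λ_k) / Σ λ:
  k = 1: 40/81 = 0.4938
  k = 2: (40 + 37)/81 = 77/81 = 0.9506
  k = 3: (40 + 37 + 4)/81 = 81/81 = 1

Summary (fraction, with percent):

explained: PC1 0.4938 (49.38%), PC2 0.4568 (45.68%), PC3 0.0494 (4.94%);  cumulative: 0.4938, 0.9506, 1


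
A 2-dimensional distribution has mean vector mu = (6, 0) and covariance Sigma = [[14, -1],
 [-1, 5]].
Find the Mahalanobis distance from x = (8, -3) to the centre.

Step 1 — centre the observation: (x - mu) = (2, -3).

Step 2 — invert Sigma. det(Sigma) = 14·5 - (-1)² = 69.
  Sigma^{-1} = (1/det) · [[d, -b], [-b, a]] = [[0.0725, 0.0145],
 [0.0145, 0.2029]].

Step 3 — form the quadratic (x - mu)^T · Sigma^{-1} · (x - mu):
  Sigma^{-1} · (x - mu) = (0.1014, -0.5797).
  (x - mu)^T · [Sigma^{-1} · (x - mu)] = (2)·(0.1014) + (-3)·(-0.5797) = 1.942.

Step 4 — take square root: d = √(1.942) ≈ 1.3936.

d(x, mu) = √(1.942) ≈ 1.3936


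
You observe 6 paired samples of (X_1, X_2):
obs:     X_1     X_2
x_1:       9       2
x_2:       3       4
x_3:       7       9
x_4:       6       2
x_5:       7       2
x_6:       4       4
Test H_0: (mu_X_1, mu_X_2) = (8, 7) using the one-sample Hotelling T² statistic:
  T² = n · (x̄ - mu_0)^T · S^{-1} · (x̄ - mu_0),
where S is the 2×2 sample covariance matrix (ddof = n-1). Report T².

Step 1 — sample mean vector:
  mean(X_1) = (9 + 3 + 7 + 6 + 7 + 4) / 6 = 36/6 = 6
  mean(X_2) = (2 + 4 + 9 + 2 + 2 + 4) / 6 = 23/6 = 3.8333
  x̄ = (6, 3.8333),  deviation x̄ - mu_0 = (6, 3.8333) - (8, 7) = (-2, -3.1667).

Step 2 — sample covariance matrix, S[i,j] = (1/(n-1)) · Σ_k (x_{k,i} - mean_i) · (x_{k,j} - mean_j), divisor n-1 = 5:
  S[X_1,X_1] = ((3)·(3) + (-3)·(-3) + (1)·(1) + (0)·(0) + (1)·(1) + (-2)·(-2)) / 5 = 24/5 = 4.8
  S[X_1,X_2] = ((3)·(-1.8333) + (-3)·(0.1667) + (1)·(5.1667) + (0)·(-1.8333) + (1)·(-1.8333) + (-2)·(0.1667)) / 5 = -3/5 = -0.6
  S[X_2,X_2] = ((-1.8333)·(-1.8333) + (0.1667)·(0.1667) + (5.1667)·(5.1667) + (-1.8333)·(-1.8333) + (-1.8333)·(-1.8333) + (0.1667)·(0.1667)) / 5 = 36.8333/5 = 7.3667
  S = [[4.8, -0.6],
 [-0.6, 7.3667]].

Step 3 — invert S. det(S) = 4.8·7.3667 - (-0.6)² = 35.
  S^{-1} = (1/det) · [[d, -b], [-b, a]] = [[0.2105, 0.0171],
 [0.0171, 0.1371]].

Step 4 — quadratic form (x̄ - mu_0)^T · S^{-1} · (x̄ - mu_0):
  S^{-1} · (x̄ - mu_0) = (-0.4752, -0.4686),
  (x̄ - mu_0)^T · [...] = (-2)·(-0.4752) + (-3.1667)·(-0.4686) = 2.4343.

Step 5 — scale by n: T² = 6 · 2.4343 = 14.6057.

T² ≈ 14.6057


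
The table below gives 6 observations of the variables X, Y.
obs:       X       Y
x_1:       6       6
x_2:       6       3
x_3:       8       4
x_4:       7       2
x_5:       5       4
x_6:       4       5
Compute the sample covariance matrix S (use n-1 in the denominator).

Step 1 — column means:
  mean(X) = (6 + 6 + 8 + 7 + 5 + 4) / 6 = 36/6 = 6
  mean(Y) = (6 + 3 + 4 + 2 + 4 + 5) / 6 = 24/6 = 4

Step 2 — sample covariance S[i,j] = (1/(n-1)) · Σ_k (x_{k,i} - mean_i) · (x_{k,j} - mean_j), with n-1 = 5.
  S[X,X] = ((0)·(0) + (0)·(0) + (2)·(2) + (1)·(1) + (-1)·(-1) + (-2)·(-2)) / 5 = 10/5 = 2
  S[X,Y] = ((0)·(2) + (0)·(-1) + (2)·(0) + (1)·(-2) + (-1)·(0) + (-2)·(1)) / 5 = -4/5 = -0.8
  S[Y,Y] = ((2)·(2) + (-1)·(-1) + (0)·(0) + (-2)·(-2) + (0)·(0) + (1)·(1)) / 5 = 10/5 = 2

S is symmetric (S[j,i] = S[i,j]). Assembling:

S = [[2, -0.8],
 [-0.8, 2]]


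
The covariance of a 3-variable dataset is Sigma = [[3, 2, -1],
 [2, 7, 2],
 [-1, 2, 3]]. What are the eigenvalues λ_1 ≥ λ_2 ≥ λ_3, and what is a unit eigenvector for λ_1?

Step 1 — characteristic polynomial p(λ) = det(λI - Sigma) = λ³ - tr·λ² + c_1·λ - det, where tr = trace, c_1 = sum of the principal 2×2 minors, det = det(Sigma):
  tr = 3 + 7 + 3 = 13,
  c_1 = (3·7 - (2)²) + (3·3 - (-1)²) + (7·3 - (2)²) = 17 + 8 + 17 = 42,
  det = 3·(7·3 - (2)²) - (2)·((2)·3 - (2)·(-1)) + (-1)·((2)·(2) - 7·(-1)) = 3·(17) - (2)·(8) + (-1)·(11) = 24.
  So p(λ) = λ³ - 13λ² + 42λ - 24.
Step 2 — look for an integer root (rational root theorem: any rational root is an integer divisor of 24). Testing λ = 4:
  p(4) = 64 - 208 + 168 - 24 = 0  ✓
  Dividing out (λ - 4): p(λ) = (λ - 4)(λ² - 9λ + 6).
Step 3 — remaining eigenvalues from the quadratic λ² - 9λ + 6 = 0:
  Δ = 9² - 4·6 = 81 - 24 = 57,  λ = (9 ± √57)/2 = (9 ± 7.5498)/2 ≈ 8.2749 or 0.7251.
  Sorted: λ_1 = 8.2749,  λ_2 = 4,  λ_3 = 0.7251  (check: sum = 13 = tr ✓).

Step 4 — unit eigenvector for λ_1 ≈ 8.2749: v spans the null space of (Sigma - λ_1 I), whose rows are
  r_1 = (-5.2749, 2, -1),  r_2 = (2, -1.2749, 2),  r_3 = (-1, 2, -5.2749).
  v is orthogonal to every row, so take v ∝ r_1 × r_2 = ((2)·(2) - (-1)·(-1.2749), (-1)·(2) - (-5.2749)·(2), (-5.2749)·(-1.2749) - (2)·(2)) ≈ (2.7251, 8.5498, 2.7251).
  Let u = (2.7251, 8.5498, 2.7251).
  ||u|| = √((2.7251)² + (8.5498)² + (2.7251)²) = √(87.9518) ≈ 9.3783,  v_1 = u/||u|| ≈ (0.2906, 0.9117, 0.2906) (||v_1|| = 1).

λ_1 = 8.2749,  λ_2 = 4,  λ_3 = 0.7251;  v_1 ≈ (0.2906, 0.9117, 0.2906)


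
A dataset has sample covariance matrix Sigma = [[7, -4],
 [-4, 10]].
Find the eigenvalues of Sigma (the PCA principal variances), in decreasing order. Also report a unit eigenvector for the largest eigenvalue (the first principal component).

Step 1 — characteristic polynomial of 2×2 Sigma:
  det(Sigma - λI) = λ² - trace · λ + det = 0.
  trace = 7 + 10 = 17, det = 7·10 - (-4)² = 54.
Step 2 — discriminant:
  Δ = trace² - 4·det = 289 - 216 = 73.
Step 3 — eigenvalues:
  λ = (trace ± √Δ)/2 = (17 ± 8.544)/2,
  λ_1 = 12.772,  λ_2 = 4.228.

Step 4 — unit eigenvector for λ_1: solve (Sigma - λ_1 I)v = 0. First row:
  (7 - 12.772)·v_x + (-4)·v_y = 0, i.e. (-5.772)·v_x + (-4)·v_y = 0,
  so v ∝ (b, λ_1 - a) = (-4, 5.772); multiply by -1 so the first entry is positive: u = (4, -5.772).
  ||u|| = √((4)² + (-5.772)²) = √(49.316) ≈ 7.0225,
  v_1 = u/||u|| ≈ (0.5696, -0.8219) (||v_1|| = 1).

λ_1 = 12.772,  λ_2 = 4.228;  v_1 ≈ (0.5696, -0.8219)


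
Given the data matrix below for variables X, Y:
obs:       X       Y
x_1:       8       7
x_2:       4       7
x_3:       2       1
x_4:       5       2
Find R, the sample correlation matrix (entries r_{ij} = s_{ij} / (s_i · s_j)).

Step 1 — column means:
  mean(X) = (8 + 4 + 2 + 5) / 4 = 19/4 = 4.75
  mean(Y) = (7 + 7 + 1 + 2) / 4 = 17/4 = 4.25

Step 2 — sample variances and covariances s[i,j] = (1/(n-1)) · Σ_k (x_{k,i} - mean_i) · (x_{k,j} - mean_j), with n-1 = 3:
  s[X,X] = ((3.25)·(3.25) + (-0.75)·(-0.75) + (-2.75)·(-2.75) + (0.25)·(0.25)) / 3 = 18.75/3 = 6.25
  s[X,Y] = ((3.25)·(2.75) + (-0.75)·(2.75) + (-2.75)·(-3.25) + (0.25)·(-2.25)) / 3 = 15.25/3 = 5.0833
  s[Y,Y] = ((2.75)·(2.75) + (2.75)·(2.75) + (-3.25)·(-3.25) + (-2.25)·(-2.25)) / 3 = 30.75/3 = 10.25
  Sample standard deviations s_i = √(s[i,i]):
  s(X) = √(6.25) = 2.5
  s(Y) = √(10.25) = 3.2016

Step 3 — r_{ij} = s_{ij} / (s_i · s_j):
  r[X,X] = 1 (diagonal).
  r[X,Y] = 5.0833 / (2.5 · 3.2016) = 5.0833 / 8.0039 = 0.6351
  r[Y,Y] = 1 (diagonal).

R is symmetric with unit diagonal. Assembling:

R = [[1, 0.6351],
 [0.6351, 1]]


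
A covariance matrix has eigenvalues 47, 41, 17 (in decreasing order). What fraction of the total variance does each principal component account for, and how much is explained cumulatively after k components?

Step 1 — total variance = trace(Sigma) = Σ λ_i = 47 + 41 + 17 = 105.

Step 2 — fraction explained by component i = λ_i / Σ λ:
  PC1: 47/105 = 0.4476
  PC2: 41/105 = 0.3905
  PC3: 17/105 = 0.1619

Step 3 — cumulative fraction after k components = (λ_1 + ... + λ_k) / Σ λ:
  k = 1: 47/105 = 0.4476
  k = 2: (47 + 41)/105 = 88/105 = 0.8381
  k = 3: (47 + 41 + 17)/105 = 105/105 = 1

Summary (fraction, with percent):

explained: PC1 0.4476 (44.76%), PC2 0.3905 (39.05%), PC3 0.1619 (16.19%);  cumulative: 0.4476, 0.8381, 1


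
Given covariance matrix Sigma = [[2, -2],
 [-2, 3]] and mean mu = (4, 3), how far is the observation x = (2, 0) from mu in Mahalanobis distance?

Step 1 — centre the observation: (x - mu) = (-2, -3).

Step 2 — invert Sigma. det(Sigma) = 2·3 - (-2)² = 2.
  Sigma^{-1} = (1/det) · [[d, -b], [-b, a]] = [[1.5, 1],
 [1, 1]].

Step 3 — form the quadratic (x - mu)^T · Sigma^{-1} · (x - mu):
  Sigma^{-1} · (x - mu) = (-6, -5).
  (x - mu)^T · [Sigma^{-1} · (x - mu)] = (-2)·(-6) + (-3)·(-5) = 27.

Step 4 — take square root: d = √(27) ≈ 5.1962.

d(x, mu) = √(27) ≈ 5.1962


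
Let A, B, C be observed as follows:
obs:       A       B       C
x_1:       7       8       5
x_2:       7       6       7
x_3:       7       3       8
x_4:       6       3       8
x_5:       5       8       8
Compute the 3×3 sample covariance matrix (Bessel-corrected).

Step 1 — column means:
  mean(A) = (7 + 7 + 7 + 6 + 5) / 5 = 32/5 = 6.4
  mean(B) = (8 + 6 + 3 + 3 + 8) / 5 = 28/5 = 5.6
  mean(C) = (5 + 7 + 8 + 8 + 8) / 5 = 36/5 = 7.2

Step 2 — sample covariance S[i,j] = (1/(n-1)) · Σ_k (x_{k,i} - mean_i) · (x_{k,j} - mean_j), with n-1 = 4.
  S[A,A] = ((0.6)·(0.6) + (0.6)·(0.6) + (0.6)·(0.6) + (-0.4)·(-0.4) + (-1.4)·(-1.4)) / 4 = 3.2/4 = 0.8
  S[A,B] = ((0.6)·(2.4) + (0.6)·(0.4) + (0.6)·(-2.6) + (-0.4)·(-2.6) + (-1.4)·(2.4)) / 4 = -2.2/4 = -0.55
  S[A,C] = ((0.6)·(-2.2) + (0.6)·(-0.2) + (0.6)·(0.8) + (-0.4)·(0.8) + (-1.4)·(0.8)) / 4 = -2.4/4 = -0.6
  S[B,B] = ((2.4)·(2.4) + (0.4)·(0.4) + (-2.6)·(-2.6) + (-2.6)·(-2.6) + (2.4)·(2.4)) / 4 = 25.2/4 = 6.3
  S[B,C] = ((2.4)·(-2.2) + (0.4)·(-0.2) + (-2.6)·(0.8) + (-2.6)·(0.8) + (2.4)·(0.8)) / 4 = -7.6/4 = -1.9
  S[C,C] = ((-2.2)·(-2.2) + (-0.2)·(-0.2) + (0.8)·(0.8) + (0.8)·(0.8) + (0.8)·(0.8)) / 4 = 6.8/4 = 1.7

S is symmetric (S[j,i] = S[i,j]). Assembling:

S = [[0.8, -0.55, -0.6],
 [-0.55, 6.3, -1.9],
 [-0.6, -1.9, 1.7]]


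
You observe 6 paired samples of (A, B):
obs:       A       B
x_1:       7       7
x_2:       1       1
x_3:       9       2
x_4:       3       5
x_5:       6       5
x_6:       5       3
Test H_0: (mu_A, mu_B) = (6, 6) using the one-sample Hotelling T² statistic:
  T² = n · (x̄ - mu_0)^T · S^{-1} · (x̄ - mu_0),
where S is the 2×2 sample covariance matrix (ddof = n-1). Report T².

Step 1 — sample mean vector:
  mean(A) = (7 + 1 + 9 + 3 + 6 + 5) / 6 = 31/6 = 5.1667
  mean(B) = (7 + 1 + 2 + 5 + 5 + 3) / 6 = 23/6 = 3.8333
  x̄ = (5.1667, 3.8333),  deviation x̄ - mu_0 = (5.1667, 3.8333) - (6, 6) = (-0.8333, -2.1667).

Step 2 — sample covariance matrix, S[i,j] = (1/(n-1)) · Σ_k (x_{k,i} - mean_i) · (x_{k,j} - mean_j), divisor n-1 = 5:
  S[A,A] = ((1.8333)·(1.8333) + (-4.1667)·(-4.1667) + (3.8333)·(3.8333) + (-2.1667)·(-2.1667) + (0.8333)·(0.8333) + (-0.1667)·(-0.1667)) / 5 = 40.8333/5 = 8.1667
  S[A,B] = ((1.8333)·(3.1667) + (-4.1667)·(-2.8333) + (3.8333)·(-1.8333) + (-2.1667)·(1.1667) + (0.8333)·(1.1667) + (-0.1667)·(-0.8333)) / 5 = 9.1667/5 = 1.8333
  S[B,B] = ((3.1667)·(3.1667) + (-2.8333)·(-2.8333) + (-1.8333)·(-1.8333) + (1.1667)·(1.1667) + (1.1667)·(1.1667) + (-0.8333)·(-0.8333)) / 5 = 24.8333/5 = 4.9667
  S = [[8.1667, 1.8333],
 [1.8333, 4.9667]].

Step 3 — invert S. det(S) = 8.1667·4.9667 - (1.8333)² = 37.2.
  S^{-1} = (1/det) · [[d, -b], [-b, a]] = [[0.1335, -0.0493],
 [-0.0493, 0.2195]].

Step 4 — quadratic form (x̄ - mu_0)^T · S^{-1} · (x̄ - mu_0):
  S^{-1} · (x̄ - mu_0) = (-0.0045, -0.4346),
  (x̄ - mu_0)^T · [...] = (-0.8333)·(-0.0045) + (-2.1667)·(-0.4346) = 0.9453.

Step 5 — scale by n: T² = 6 · 0.9453 = 5.672.

T² ≈ 5.672


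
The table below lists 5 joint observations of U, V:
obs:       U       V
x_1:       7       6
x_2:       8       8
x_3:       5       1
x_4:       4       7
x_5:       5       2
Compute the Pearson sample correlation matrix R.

Step 1 — column means:
  mean(U) = (7 + 8 + 5 + 4 + 5) / 5 = 29/5 = 5.8
  mean(V) = (6 + 8 + 1 + 7 + 2) / 5 = 24/5 = 4.8

Step 2 — sample variances and covariances s[i,j] = (1/(n-1)) · Σ_k (x_{k,i} - mean_i) · (x_{k,j} - mean_j), with n-1 = 4:
  s[U,U] = ((1.2)·(1.2) + (2.2)·(2.2) + (-0.8)·(-0.8) + (-1.8)·(-1.8) + (-0.8)·(-0.8)) / 4 = 10.8/4 = 2.7
  s[U,V] = ((1.2)·(1.2) + (2.2)·(3.2) + (-0.8)·(-3.8) + (-1.8)·(2.2) + (-0.8)·(-2.8)) / 4 = 9.8/4 = 2.45
  s[V,V] = ((1.2)·(1.2) + (3.2)·(3.2) + (-3.8)·(-3.8) + (2.2)·(2.2) + (-2.8)·(-2.8)) / 4 = 38.8/4 = 9.7
  Sample standard deviations s_i = √(s[i,i]):
  s(U) = √(2.7) = 1.6432
  s(V) = √(9.7) = 3.1145

Step 3 — r_{ij} = s_{ij} / (s_i · s_j):
  r[U,U] = 1 (diagonal).
  r[U,V] = 2.45 / (1.6432 · 3.1145) = 2.45 / 5.1176 = 0.4787
  r[V,V] = 1 (diagonal).

R is symmetric with unit diagonal. Assembling:

R = [[1, 0.4787],
 [0.4787, 1]]


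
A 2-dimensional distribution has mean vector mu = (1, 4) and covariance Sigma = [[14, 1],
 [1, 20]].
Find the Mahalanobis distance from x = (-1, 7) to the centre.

Step 1 — centre the observation: (x - mu) = (-2, 3).

Step 2 — invert Sigma. det(Sigma) = 14·20 - (1)² = 279.
  Sigma^{-1} = (1/det) · [[d, -b], [-b, a]] = [[0.0717, -0.0036],
 [-0.0036, 0.0502]].

Step 3 — form the quadratic (x - mu)^T · Sigma^{-1} · (x - mu):
  Sigma^{-1} · (x - mu) = (-0.1541, 0.1577).
  (x - mu)^T · [Sigma^{-1} · (x - mu)] = (-2)·(-0.1541) + (3)·(0.1577) = 0.7814.

Step 4 — take square root: d = √(0.7814) ≈ 0.8839.

d(x, mu) = √(0.7814) ≈ 0.8839
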